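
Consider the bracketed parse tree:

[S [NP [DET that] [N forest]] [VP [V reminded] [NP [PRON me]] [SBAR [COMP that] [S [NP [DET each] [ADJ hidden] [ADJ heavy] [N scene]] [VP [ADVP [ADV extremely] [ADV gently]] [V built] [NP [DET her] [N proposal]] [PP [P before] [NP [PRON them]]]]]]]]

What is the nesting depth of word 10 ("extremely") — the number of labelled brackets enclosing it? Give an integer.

7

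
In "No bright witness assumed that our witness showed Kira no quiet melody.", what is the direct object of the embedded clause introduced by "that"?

"showed" heads the VP of the embedded clause introduced by "that", and "no quiet melody" is its direct object.

no quiet melody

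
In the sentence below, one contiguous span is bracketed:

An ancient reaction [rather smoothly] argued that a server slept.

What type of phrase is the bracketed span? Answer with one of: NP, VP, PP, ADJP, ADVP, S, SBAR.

The span is built around the adverb "smoothly" — an adverb phrase (ADVP).

ADVP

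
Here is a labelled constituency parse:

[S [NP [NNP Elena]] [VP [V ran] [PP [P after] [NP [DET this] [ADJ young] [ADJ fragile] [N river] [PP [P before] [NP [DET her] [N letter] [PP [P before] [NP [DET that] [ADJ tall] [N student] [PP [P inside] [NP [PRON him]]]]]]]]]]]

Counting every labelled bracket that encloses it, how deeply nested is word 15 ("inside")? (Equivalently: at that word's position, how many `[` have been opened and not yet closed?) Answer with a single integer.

10

Counting open brackets not yet closed at "inside": [S [VP [PP [NP [PP [NP [PP [NP [PP [P = 10.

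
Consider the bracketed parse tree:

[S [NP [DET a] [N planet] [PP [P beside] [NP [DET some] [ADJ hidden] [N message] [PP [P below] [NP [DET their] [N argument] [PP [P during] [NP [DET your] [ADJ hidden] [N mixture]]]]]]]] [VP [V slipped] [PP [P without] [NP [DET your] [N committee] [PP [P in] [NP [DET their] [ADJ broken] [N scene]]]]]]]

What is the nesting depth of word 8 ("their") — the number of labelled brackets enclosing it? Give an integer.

7

Path from the root down to the word: S → NP → PP → NP → PP → NP → DET. That is 7 enclosing brackets.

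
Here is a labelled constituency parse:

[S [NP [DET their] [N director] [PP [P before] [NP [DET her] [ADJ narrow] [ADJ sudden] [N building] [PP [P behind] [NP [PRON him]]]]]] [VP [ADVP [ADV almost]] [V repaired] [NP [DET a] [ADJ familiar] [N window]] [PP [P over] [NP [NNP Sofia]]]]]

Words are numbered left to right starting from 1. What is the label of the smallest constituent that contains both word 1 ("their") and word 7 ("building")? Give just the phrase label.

NP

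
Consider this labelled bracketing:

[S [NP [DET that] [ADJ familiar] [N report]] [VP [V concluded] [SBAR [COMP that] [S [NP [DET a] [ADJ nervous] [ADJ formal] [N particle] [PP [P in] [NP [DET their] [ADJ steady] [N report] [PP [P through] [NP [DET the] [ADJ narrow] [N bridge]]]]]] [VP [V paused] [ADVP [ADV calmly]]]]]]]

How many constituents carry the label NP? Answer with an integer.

Scanning left to right, an opening `[NP` appears at word positions 1, 6, 11, 15 — 4 in total.

4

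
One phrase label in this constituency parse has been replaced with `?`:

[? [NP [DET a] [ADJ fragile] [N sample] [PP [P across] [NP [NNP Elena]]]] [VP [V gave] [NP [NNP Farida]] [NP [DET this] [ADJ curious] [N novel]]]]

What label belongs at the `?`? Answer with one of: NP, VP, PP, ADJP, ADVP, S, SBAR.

S

The `?` node immediately contains: NP, VP. That is the internal structure of a clause, so the label is S.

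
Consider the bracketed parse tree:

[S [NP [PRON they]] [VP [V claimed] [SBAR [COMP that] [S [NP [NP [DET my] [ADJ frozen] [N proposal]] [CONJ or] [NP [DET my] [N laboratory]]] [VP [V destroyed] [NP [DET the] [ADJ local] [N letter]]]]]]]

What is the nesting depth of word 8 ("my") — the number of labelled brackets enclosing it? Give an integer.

Path from the root down to the word: S → VP → SBAR → S → NP → NP → DET. That is 7 enclosing brackets.

7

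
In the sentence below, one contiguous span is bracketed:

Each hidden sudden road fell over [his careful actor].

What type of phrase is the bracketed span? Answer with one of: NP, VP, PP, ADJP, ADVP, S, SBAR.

NP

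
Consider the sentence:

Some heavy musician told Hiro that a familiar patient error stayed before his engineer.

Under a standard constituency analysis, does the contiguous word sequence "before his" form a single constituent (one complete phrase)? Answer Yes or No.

"before" belongs to the preposition "before" while "his" belongs to the noun phrase "his engineer"; a span that runs across that boundary is not a single phrase.

No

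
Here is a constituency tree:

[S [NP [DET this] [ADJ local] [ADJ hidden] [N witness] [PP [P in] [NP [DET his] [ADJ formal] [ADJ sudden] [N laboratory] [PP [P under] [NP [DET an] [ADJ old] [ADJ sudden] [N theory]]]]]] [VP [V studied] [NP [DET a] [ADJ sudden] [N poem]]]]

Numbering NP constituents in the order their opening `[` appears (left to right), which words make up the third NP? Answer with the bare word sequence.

an old sudden theory

Opening `[NP` markers occur at word positions 1, 6, 11, 16; the third of these opens the constituent [NP an old sudden theory].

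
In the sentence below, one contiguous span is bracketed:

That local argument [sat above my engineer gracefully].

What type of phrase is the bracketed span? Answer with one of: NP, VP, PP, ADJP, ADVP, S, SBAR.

The span is built around the verb "sat" — a verb phrase (VP).

VP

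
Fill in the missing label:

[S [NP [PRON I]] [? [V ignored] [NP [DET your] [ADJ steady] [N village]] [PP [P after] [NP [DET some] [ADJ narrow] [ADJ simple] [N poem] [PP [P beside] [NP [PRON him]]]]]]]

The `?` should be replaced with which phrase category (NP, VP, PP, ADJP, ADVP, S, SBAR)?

VP

The `?` node immediately contains: V 'ignored', NP, PP. That is the internal structure of a verb phrase, so the label is VP.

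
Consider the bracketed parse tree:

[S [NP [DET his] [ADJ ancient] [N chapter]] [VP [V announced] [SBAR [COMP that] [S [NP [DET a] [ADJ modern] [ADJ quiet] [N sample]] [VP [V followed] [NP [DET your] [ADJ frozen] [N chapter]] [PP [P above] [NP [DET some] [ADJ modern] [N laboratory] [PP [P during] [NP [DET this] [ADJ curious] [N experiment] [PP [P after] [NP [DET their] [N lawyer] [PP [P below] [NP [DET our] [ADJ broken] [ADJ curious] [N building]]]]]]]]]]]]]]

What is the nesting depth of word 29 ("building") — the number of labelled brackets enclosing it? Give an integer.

14

The word sits inside N, which is inside NP, inside PP, inside NP, inside PP, inside NP, inside PP, inside NP, inside PP, inside VP, inside S, inside SBAR, inside VP, inside S — 14 brackets in all.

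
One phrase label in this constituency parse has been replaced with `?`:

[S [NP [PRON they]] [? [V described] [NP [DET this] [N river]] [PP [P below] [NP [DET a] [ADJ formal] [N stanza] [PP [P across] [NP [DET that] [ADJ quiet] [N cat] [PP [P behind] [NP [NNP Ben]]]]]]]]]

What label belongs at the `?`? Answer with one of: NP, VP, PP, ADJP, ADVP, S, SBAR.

A constituent whose immediate children are V 'described', NP, PP is a verb phrase: VP.

VP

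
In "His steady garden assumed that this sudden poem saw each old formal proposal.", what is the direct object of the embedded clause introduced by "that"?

"saw" heads the VP of the embedded clause introduced by "that", and "each old formal proposal" is its direct object.

each old formal proposal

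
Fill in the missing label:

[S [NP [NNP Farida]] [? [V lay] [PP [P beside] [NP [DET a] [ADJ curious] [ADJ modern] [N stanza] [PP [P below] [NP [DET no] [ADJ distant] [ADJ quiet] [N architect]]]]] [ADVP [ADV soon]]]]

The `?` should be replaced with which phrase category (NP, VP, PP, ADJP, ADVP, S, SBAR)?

Looking at what the `?` directly dominates — V 'lay', PP, ADVP — this is a verb phrase (VP).

VP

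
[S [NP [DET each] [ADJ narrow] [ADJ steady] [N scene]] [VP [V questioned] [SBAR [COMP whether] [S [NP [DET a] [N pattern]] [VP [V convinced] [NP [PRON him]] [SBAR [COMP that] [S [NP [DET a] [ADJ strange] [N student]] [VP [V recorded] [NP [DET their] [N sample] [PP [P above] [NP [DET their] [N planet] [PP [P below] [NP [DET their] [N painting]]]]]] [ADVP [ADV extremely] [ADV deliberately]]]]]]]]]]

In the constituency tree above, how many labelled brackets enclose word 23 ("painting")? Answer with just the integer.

Path from the root down to the word: S → VP → SBAR → S → VP → SBAR → S → VP → NP → PP → NP → PP → NP → N. That is 14 enclosing brackets.

14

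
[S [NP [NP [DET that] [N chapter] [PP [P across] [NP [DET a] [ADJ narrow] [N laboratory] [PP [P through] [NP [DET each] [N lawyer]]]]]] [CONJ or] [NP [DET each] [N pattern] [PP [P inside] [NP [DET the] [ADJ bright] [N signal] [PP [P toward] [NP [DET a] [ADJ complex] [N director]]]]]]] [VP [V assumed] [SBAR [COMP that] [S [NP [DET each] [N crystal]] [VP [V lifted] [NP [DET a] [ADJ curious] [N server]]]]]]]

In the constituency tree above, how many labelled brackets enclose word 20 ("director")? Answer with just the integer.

8

Counting open brackets not yet closed at "director": [S [NP [NP [PP [NP [PP [NP [N = 8.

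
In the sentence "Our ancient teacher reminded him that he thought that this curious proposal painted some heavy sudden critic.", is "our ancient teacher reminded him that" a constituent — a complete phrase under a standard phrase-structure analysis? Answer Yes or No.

No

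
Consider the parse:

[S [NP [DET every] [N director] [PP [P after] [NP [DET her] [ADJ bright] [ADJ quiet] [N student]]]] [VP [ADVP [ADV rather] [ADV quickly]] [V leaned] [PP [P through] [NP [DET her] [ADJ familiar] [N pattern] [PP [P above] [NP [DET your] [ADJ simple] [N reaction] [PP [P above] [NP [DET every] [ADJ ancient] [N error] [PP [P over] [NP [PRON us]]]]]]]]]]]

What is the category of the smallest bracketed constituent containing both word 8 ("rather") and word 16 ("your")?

Word 8 lies under S → VP → ADVP → ADV; word 16 lies under S → VP → PP → NP → PP → NP → DET. The lowest shared node is the VP.

VP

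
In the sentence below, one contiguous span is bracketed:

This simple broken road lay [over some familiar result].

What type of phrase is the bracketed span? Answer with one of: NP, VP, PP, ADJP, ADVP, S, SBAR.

The span is built around the preposition "over" — a prepositional phrase (PP).

PP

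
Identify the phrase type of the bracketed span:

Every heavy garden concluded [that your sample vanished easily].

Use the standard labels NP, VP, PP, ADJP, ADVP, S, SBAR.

The bracketed span "that your sample vanished easily" is headed by "that", making it a subordinate clause (SBAR).

SBAR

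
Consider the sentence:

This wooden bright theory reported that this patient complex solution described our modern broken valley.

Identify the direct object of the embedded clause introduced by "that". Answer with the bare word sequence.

our modern broken valley

The verb of the embedded clause introduced by "that" is "described"; its direct object is the NP "our modern broken valley".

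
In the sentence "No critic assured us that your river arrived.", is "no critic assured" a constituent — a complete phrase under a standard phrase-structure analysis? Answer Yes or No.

No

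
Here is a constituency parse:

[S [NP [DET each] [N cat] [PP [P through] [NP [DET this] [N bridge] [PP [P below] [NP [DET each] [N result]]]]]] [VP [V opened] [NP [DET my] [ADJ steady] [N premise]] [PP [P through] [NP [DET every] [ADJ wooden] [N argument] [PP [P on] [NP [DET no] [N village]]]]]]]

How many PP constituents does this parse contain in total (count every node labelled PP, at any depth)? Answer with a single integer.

Listing each PP by its span: [PP through this bridge below each result]; [PP below each result]; [PP through every wooden argument on no village]; [PP on no village] — that makes 4.

4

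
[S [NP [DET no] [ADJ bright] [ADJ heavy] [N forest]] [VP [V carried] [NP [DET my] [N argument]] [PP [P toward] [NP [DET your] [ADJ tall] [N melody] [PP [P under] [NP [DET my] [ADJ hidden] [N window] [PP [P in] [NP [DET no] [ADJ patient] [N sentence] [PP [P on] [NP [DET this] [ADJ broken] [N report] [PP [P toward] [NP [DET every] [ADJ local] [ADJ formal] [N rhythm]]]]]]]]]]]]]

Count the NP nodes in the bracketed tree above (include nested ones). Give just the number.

Listing each NP by its span: [NP no bright heavy forest]; [NP my argument]; [NP your tall melody under my hidden window in no patient sentence on this broken report toward every local formal rhythm]; [NP my hidden window in no patient sentence on this broken report toward every local formal rhythm]; [NP no patient sentence on this broken report toward every local formal rhythm]; [NP this broken report toward every local formal rhythm] … — that makes 7.

7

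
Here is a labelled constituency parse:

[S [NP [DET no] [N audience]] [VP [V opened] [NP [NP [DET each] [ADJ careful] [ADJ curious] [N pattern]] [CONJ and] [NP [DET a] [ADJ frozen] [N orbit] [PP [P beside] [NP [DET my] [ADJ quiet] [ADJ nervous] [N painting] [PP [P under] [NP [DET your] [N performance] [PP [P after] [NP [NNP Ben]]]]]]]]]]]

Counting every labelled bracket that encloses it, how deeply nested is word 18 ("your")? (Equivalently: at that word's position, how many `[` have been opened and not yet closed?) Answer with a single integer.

9

Path from the root down to the word: S → VP → NP → NP → PP → NP → PP → NP → DET. That is 9 enclosing brackets.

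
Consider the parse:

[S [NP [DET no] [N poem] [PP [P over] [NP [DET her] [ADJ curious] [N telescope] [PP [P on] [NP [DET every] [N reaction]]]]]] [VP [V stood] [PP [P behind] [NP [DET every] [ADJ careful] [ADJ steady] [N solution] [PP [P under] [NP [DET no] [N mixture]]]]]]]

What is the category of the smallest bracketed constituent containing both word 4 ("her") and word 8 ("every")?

The smallest bracket enclosing both words is [NP her curious telescope on every reaction], so the label is NP.

NP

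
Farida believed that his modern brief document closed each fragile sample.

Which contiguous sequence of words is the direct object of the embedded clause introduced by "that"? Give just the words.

each fragile sample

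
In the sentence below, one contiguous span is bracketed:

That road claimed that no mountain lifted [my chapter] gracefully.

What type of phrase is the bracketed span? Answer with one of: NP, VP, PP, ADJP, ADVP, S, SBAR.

The bracketed span "my chapter" is headed by "chapter", making it a noun phrase (NP).

NP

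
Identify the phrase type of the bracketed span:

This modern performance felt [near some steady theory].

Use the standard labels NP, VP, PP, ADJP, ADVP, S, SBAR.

PP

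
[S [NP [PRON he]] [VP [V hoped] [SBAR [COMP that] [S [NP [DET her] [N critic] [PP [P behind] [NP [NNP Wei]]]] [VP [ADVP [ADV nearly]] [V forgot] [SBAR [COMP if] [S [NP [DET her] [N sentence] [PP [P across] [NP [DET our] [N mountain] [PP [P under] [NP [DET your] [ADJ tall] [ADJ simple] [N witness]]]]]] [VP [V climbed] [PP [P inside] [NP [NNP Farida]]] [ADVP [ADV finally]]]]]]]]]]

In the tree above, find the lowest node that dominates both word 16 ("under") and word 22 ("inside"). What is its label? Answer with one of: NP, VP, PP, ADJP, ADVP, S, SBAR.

Both words fall inside [S her sentence across our mountain under your tall simple witness climbed inside Farida finally] (words 11–24), and no smaller constituent contains them both. Label: S.

S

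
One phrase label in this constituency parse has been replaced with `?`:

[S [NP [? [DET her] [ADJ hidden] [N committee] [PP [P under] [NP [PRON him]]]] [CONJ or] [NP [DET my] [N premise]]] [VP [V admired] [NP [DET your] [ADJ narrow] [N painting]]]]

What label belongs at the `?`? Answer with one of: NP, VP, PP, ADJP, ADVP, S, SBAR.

NP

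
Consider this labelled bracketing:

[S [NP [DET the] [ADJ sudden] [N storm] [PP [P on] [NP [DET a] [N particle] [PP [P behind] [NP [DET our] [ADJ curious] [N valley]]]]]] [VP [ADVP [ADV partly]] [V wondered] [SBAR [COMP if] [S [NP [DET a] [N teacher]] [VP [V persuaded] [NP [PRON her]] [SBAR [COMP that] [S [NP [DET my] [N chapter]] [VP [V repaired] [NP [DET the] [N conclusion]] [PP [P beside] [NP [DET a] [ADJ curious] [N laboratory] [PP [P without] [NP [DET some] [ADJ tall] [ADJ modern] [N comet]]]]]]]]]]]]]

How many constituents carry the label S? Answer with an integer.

3

Scanning left to right, an opening `[S` appears at word positions 1, 14, 19 — 3 in total.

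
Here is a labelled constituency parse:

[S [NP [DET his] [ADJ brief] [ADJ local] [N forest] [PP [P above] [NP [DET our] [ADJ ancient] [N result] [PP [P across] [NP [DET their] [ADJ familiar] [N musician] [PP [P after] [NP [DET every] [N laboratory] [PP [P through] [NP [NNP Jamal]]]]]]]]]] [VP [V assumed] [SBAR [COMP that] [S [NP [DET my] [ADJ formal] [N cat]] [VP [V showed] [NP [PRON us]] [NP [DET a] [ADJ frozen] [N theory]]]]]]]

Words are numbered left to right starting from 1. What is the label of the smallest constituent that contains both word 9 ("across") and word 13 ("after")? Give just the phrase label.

Both words fall inside [PP across their familiar musician after every laboratory through Jamal] (words 9–17), and no smaller constituent contains them both. Label: PP.

PP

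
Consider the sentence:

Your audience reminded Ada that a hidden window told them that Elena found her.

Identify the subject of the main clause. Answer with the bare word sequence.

"your audience" is the NP that combines with the VP headed by "reminded" to form the main clause — the subject.

your audience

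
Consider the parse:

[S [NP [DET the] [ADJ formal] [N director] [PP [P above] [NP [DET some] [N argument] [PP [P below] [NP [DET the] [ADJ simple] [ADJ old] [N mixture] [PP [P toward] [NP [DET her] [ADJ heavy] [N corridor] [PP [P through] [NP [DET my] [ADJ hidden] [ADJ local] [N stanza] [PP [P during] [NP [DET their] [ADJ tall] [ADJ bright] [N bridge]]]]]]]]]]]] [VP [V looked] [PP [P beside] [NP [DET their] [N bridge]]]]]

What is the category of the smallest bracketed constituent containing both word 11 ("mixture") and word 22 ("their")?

NP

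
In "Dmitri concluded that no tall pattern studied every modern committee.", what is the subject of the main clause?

The subject of the main clause is the NP immediately before the verb "concluded": "Dmitri".

Dmitri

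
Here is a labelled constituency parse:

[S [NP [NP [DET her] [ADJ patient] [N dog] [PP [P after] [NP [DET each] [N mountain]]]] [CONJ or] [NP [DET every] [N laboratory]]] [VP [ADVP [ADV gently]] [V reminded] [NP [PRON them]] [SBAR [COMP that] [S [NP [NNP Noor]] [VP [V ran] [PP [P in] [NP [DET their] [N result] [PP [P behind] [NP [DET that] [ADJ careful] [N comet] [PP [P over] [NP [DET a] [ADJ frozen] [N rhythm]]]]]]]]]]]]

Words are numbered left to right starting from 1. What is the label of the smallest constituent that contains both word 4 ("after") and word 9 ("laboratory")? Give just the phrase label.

NP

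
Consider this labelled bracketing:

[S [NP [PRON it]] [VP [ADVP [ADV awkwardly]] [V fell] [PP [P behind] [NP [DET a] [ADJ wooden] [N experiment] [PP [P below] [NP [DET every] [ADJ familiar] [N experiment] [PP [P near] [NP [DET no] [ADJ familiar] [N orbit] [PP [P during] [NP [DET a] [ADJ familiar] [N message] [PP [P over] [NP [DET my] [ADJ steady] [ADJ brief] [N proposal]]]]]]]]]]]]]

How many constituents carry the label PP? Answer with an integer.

Scanning left to right, an opening `[PP` appears at word positions 4, 8, 12, 16, 20 — 5 in total.

5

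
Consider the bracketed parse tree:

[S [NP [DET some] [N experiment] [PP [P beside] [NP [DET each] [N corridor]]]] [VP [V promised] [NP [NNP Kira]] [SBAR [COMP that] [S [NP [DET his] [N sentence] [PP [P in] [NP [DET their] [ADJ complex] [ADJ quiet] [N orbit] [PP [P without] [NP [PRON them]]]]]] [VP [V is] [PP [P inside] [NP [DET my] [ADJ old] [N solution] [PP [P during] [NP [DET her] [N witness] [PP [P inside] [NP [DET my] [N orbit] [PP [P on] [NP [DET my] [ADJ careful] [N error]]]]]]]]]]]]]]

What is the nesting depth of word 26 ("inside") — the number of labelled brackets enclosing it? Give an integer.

11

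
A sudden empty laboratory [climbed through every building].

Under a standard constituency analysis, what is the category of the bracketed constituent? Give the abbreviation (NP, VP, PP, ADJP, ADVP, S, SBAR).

VP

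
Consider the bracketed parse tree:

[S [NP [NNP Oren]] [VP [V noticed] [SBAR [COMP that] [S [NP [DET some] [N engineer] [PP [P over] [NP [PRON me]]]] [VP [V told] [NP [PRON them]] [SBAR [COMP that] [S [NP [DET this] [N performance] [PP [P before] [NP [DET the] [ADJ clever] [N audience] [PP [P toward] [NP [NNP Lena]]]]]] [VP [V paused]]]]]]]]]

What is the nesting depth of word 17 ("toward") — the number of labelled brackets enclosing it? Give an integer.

12

Counting open brackets not yet closed at "toward": [S [VP [SBAR [S [VP [SBAR [S [NP [PP [NP [PP [P = 12.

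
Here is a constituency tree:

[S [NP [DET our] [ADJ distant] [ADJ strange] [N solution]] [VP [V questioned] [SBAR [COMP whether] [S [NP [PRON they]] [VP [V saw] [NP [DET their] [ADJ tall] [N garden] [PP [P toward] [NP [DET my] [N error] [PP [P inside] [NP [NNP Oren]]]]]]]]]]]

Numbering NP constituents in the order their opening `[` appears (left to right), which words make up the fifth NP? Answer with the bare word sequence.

Oren

Opening `[NP` markers occur at word positions 1, 7, 9, 13, 16; the fifth of these opens the constituent [NP Oren].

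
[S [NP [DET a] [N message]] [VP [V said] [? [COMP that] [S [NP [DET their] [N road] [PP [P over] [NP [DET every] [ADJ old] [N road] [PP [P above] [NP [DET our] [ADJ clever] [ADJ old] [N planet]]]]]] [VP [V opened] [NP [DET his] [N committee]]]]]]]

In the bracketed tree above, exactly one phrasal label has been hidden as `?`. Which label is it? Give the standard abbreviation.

SBAR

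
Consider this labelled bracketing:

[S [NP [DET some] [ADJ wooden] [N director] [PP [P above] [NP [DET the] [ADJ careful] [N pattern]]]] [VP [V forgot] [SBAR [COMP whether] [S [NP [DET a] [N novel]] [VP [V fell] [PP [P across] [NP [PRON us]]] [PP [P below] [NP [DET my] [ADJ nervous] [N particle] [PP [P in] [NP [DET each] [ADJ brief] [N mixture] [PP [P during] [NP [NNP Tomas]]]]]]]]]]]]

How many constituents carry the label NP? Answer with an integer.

7

Listing each NP by its span: [NP some wooden director above the careful pattern]; [NP the careful pattern]; [NP a novel]; [NP us]; [NP my nervous particle in each brief mixture during Tomas]; [NP each brief mixture during Tomas] … — that makes 7.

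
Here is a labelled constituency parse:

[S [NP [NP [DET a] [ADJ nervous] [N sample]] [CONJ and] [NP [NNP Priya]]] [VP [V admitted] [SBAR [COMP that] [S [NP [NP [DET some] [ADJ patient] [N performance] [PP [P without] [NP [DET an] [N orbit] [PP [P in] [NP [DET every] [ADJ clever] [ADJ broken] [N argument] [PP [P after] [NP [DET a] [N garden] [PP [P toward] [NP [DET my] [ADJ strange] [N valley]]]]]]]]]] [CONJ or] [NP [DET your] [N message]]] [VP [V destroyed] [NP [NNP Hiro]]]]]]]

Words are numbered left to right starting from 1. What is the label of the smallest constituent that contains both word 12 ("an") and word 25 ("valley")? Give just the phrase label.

NP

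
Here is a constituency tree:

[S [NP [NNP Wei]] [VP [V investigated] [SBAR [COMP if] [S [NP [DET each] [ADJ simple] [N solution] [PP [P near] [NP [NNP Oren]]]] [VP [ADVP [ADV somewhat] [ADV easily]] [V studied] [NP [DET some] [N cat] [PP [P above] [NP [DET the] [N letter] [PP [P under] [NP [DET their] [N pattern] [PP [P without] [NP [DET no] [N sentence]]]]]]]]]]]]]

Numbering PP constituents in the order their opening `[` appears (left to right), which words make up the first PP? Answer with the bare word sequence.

near Oren

Opening `[PP` markers occur at word positions 7, 14, 17, 20; the first of these opens the constituent [PP near Oren].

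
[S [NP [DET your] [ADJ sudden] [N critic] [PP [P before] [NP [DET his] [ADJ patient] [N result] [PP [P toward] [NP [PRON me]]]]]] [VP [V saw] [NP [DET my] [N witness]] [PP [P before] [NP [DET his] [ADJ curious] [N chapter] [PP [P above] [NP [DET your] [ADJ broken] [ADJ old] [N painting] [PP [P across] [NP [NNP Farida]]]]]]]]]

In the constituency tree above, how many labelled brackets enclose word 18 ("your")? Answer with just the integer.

7

Path from the root down to the word: S → VP → PP → NP → PP → NP → DET. That is 7 enclosing brackets.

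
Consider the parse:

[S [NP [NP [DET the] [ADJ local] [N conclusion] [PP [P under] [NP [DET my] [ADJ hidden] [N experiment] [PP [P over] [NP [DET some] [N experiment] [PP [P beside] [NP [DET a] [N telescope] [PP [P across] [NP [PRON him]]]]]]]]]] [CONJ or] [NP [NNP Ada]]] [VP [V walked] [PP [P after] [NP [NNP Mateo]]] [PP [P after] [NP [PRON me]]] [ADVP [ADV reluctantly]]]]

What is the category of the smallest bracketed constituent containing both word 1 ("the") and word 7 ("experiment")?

Both words fall inside [NP the local conclusion under my hidden experiment over some experiment beside a telescope across him] (words 1–15), and no smaller constituent contains them both. Label: NP.

NP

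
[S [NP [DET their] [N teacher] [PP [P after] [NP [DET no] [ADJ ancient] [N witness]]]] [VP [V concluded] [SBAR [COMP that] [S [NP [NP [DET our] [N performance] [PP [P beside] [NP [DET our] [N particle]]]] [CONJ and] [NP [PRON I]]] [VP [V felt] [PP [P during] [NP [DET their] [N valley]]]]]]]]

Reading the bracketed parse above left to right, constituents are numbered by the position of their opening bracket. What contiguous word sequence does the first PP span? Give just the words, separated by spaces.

after no ancient witness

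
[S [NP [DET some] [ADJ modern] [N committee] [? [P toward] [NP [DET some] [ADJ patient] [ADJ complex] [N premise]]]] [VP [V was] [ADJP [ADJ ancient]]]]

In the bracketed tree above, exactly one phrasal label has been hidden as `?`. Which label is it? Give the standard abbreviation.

PP

Looking at what the `?` directly dominates — P 'toward', NP — this is a prepositional phrase (PP).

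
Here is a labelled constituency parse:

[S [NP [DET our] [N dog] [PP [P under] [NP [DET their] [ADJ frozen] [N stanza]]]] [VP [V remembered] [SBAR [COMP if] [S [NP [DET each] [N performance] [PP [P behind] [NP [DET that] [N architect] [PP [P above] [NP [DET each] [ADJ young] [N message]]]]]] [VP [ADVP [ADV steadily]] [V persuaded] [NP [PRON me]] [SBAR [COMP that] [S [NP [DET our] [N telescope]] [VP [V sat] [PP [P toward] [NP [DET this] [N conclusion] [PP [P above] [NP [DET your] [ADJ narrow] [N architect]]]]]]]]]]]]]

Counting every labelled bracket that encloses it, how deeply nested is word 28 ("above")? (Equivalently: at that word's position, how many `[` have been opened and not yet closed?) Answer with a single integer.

12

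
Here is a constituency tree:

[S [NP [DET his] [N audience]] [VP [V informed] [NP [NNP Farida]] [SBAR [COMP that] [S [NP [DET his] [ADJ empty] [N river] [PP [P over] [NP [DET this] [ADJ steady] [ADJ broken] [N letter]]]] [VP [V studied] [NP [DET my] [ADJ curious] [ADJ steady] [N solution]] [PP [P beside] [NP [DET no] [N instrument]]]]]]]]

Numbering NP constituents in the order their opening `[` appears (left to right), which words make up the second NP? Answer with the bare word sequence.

Farida

Opening `[NP` markers occur at word positions 1, 4, 6, 10, 15, 20; the second of these opens the constituent [NP Farida].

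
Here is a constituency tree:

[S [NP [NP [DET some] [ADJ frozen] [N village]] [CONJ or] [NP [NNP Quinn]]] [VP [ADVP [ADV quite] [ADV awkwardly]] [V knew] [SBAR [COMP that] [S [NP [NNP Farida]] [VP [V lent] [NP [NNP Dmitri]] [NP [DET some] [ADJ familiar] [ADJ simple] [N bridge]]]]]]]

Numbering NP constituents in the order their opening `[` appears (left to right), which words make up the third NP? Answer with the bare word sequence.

Quinn

The NP opening brackets appear, in order, over: "some frozen village or Quinn"; "some frozen village"; "Quinn"; "Farida"; "Dmitri"; "some familiar simple bridge". The third one spans "Quinn".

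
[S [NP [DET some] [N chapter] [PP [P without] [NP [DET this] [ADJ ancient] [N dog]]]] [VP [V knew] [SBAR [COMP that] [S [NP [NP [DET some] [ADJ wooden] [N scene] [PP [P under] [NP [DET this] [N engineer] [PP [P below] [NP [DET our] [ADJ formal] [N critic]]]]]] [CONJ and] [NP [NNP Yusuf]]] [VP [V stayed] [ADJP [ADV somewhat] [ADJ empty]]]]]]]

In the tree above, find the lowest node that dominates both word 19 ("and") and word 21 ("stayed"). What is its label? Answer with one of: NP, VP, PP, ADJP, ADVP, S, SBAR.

Both words fall inside [S some wooden scene under this engineer below our formal critic and Yusuf stayed somewhat empty] (words 9–23), and no smaller constituent contains them both. Label: S.

S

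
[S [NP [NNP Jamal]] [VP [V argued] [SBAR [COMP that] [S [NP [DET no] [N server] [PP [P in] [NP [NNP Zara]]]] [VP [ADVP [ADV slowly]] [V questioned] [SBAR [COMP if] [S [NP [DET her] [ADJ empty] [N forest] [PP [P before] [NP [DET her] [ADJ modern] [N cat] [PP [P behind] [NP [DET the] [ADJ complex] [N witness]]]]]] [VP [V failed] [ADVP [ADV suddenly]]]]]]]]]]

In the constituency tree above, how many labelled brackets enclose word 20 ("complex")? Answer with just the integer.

13

Path from the root down to the word: S → VP → SBAR → S → VP → SBAR → S → NP → PP → NP → PP → NP → ADJ. That is 13 enclosing brackets.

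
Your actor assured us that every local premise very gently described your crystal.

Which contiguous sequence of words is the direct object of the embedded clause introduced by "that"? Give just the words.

The verb of the embedded clause introduced by "that" is "described"; its direct object is the NP "your crystal".

your crystal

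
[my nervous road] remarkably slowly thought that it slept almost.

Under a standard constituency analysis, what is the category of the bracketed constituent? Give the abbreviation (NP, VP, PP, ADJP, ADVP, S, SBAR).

NP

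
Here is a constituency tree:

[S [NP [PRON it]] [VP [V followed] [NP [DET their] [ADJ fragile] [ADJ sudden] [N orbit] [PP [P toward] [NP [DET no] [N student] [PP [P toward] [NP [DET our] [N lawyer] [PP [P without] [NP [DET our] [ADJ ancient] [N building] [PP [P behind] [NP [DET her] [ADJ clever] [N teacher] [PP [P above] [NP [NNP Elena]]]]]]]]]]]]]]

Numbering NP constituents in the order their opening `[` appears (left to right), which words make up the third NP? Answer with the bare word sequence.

no student toward our lawyer without our ancient building behind her clever teacher above Elena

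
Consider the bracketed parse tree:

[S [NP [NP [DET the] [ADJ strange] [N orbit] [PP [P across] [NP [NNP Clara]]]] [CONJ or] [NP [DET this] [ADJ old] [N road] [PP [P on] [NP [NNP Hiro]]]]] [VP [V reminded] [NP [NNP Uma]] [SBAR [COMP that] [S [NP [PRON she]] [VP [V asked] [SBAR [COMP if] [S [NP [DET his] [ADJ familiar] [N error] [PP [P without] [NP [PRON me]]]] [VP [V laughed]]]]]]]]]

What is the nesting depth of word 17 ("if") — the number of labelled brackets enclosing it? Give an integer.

The word sits inside COMP, which is inside SBAR, inside VP, inside S, inside SBAR, inside VP, inside S — 7 brackets in all.

7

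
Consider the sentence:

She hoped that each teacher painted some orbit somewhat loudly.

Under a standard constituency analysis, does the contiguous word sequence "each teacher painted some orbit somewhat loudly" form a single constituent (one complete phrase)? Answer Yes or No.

These words form the whole clause headed by "painted", so yes — one constituent.

Yes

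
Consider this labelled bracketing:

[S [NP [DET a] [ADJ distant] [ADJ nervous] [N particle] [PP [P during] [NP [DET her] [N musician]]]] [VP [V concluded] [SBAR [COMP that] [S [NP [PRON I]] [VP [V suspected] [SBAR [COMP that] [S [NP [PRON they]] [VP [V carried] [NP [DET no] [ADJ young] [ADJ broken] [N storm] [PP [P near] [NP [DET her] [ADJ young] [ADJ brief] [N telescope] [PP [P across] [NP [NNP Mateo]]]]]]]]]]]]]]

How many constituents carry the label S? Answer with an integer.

Scanning left to right, an opening `[S` appears at word positions 1, 10, 13 — 3 in total.

3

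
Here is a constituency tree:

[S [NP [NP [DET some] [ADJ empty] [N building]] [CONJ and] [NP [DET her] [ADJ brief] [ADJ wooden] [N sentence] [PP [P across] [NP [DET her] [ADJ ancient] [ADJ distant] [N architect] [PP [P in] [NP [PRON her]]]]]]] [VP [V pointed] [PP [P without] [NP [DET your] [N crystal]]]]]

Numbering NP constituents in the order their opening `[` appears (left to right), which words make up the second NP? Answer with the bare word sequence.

some empty building

Opening `[NP` markers occur at word positions 1, 1, 5, 10, 15, 18; the second of these opens the constituent [NP some empty building].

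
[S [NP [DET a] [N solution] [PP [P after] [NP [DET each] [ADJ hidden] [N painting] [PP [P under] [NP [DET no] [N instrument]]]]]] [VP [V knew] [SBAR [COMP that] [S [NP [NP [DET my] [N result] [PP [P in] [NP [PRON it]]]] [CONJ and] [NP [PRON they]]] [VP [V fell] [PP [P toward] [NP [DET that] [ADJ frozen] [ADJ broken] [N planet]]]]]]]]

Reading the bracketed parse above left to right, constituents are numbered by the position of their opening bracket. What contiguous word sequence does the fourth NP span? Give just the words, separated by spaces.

my result in it and they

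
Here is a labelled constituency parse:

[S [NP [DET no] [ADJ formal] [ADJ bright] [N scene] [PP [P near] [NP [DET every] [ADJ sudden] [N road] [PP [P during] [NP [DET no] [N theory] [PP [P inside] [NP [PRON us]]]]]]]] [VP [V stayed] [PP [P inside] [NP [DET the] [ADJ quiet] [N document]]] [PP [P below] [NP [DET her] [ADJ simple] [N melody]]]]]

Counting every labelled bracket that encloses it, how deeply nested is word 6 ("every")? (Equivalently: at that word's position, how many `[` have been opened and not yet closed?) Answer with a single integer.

5

Path from the root down to the word: S → NP → PP → NP → DET. That is 5 enclosing brackets.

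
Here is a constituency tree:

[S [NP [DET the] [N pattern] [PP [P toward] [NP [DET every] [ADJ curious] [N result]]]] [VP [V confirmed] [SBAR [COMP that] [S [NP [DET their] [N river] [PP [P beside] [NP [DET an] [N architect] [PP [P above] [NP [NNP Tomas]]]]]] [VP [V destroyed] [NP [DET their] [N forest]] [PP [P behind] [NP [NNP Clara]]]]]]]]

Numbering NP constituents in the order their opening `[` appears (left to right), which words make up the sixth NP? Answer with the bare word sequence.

their forest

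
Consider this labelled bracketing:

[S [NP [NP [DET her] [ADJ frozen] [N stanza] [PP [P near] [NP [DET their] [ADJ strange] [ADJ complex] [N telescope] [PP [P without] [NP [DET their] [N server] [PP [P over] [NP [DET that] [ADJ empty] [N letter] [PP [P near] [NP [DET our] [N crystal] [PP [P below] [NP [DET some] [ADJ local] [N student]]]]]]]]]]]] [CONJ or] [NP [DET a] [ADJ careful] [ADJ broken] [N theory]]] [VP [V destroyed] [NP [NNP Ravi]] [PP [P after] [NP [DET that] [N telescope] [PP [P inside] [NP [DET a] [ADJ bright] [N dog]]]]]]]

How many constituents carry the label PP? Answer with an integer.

7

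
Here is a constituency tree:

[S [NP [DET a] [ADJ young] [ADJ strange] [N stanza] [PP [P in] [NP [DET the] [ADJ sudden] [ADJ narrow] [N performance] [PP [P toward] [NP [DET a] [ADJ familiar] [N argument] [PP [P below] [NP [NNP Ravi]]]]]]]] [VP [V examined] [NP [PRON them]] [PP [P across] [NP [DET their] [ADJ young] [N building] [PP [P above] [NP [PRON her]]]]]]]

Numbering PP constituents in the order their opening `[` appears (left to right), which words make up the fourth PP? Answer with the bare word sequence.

across their young building above her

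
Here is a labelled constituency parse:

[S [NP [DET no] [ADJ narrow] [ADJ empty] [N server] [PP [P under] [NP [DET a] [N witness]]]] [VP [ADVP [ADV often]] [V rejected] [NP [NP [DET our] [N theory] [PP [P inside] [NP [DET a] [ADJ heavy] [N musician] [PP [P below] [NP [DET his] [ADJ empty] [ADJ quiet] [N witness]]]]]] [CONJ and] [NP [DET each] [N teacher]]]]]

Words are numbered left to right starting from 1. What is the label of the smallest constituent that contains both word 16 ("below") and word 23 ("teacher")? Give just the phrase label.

NP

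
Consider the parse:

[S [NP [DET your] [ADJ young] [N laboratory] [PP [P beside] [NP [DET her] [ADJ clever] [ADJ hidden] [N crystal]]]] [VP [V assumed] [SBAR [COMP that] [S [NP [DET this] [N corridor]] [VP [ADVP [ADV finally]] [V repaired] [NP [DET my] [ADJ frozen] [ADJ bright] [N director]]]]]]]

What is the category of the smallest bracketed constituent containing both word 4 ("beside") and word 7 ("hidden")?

PP

Both words fall inside [PP beside her clever hidden crystal] (words 4–8), and no smaller constituent contains them both. Label: PP.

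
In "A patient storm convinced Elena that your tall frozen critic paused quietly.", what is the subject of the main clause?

a patient storm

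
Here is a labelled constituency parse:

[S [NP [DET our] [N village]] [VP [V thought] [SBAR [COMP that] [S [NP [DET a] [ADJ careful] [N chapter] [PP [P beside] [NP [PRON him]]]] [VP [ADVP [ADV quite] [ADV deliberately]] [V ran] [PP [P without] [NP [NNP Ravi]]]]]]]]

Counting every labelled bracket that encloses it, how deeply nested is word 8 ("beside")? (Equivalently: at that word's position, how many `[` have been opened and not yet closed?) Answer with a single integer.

The word sits inside P, which is inside PP, inside NP, inside S, inside SBAR, inside VP, inside S — 7 brackets in all.

7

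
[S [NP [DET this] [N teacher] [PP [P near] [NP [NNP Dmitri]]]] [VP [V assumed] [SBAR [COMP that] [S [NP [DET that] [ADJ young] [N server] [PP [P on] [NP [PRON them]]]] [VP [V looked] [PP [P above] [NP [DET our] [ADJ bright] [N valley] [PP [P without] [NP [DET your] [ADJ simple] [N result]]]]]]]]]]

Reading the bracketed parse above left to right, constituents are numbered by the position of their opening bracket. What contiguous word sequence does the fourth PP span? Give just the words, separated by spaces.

without your simple result

In left-to-right order the PP constituents are "near Dmitri"; "on them"; "above our bright valley without your simple result"; "without your simple result". Number 4 is "without your simple result".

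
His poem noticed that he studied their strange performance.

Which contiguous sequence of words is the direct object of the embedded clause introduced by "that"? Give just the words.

their strange performance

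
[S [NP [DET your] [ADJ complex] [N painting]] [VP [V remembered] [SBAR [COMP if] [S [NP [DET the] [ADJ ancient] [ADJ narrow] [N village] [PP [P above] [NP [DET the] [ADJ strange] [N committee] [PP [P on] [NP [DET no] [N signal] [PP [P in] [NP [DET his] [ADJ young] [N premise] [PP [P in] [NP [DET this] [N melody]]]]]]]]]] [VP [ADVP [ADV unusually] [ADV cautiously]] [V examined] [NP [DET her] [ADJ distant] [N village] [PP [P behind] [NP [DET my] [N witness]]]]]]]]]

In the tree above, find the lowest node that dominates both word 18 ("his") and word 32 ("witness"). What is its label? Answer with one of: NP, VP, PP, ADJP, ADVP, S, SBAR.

S

Both words fall inside [S the ancient narrow village above the strange committee on no signal in his young premise in this melody unusually cautiously examined her distant village behind my witness] (words 6–32), and no smaller constituent contains them both. Label: S.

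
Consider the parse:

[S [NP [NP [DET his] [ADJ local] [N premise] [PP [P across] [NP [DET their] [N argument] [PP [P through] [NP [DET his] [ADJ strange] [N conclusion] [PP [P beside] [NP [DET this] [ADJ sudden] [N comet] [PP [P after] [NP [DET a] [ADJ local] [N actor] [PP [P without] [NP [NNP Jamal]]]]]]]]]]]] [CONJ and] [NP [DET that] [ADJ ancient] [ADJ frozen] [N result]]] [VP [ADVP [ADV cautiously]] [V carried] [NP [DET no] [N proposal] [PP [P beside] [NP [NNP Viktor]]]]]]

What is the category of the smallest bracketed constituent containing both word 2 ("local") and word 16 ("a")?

The smallest bracket enclosing both words is [NP his local premise across their argument through his strange conclusion beside this sudden comet after a local actor without Jamal], so the label is NP.

NP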